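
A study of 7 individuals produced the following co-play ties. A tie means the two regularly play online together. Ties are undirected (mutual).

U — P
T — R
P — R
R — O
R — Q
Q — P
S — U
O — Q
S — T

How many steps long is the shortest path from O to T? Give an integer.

One shortest route is O – R – T, which uses 2 edges, and O and T are not directly tied, so nothing shorter exists. So d(O,T) = 2.

2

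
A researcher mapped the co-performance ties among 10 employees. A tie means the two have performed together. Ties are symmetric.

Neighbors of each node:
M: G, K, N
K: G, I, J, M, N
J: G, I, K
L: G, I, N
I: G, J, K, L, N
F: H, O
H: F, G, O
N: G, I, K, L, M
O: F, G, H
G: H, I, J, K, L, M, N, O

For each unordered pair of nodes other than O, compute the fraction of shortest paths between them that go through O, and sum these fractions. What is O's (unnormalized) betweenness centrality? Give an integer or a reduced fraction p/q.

7/2

Pairs whose geodesics pass through O — F–M: 1/2; F–K: 1/2; F–I: 1/2; F–L: 1/2; F–N: 1/2; F–J: 1/2; F–G: 1/2.
All other pairs contribute 0.
Summing the contributions gives betweenness(O) = 7/2.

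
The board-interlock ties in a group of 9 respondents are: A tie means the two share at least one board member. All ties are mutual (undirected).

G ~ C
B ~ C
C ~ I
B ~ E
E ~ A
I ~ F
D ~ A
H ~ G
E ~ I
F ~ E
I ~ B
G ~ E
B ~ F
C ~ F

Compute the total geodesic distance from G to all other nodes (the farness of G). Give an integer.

14

Distances from G: A:2, B:2, C:1, D:3, E:1, F:2, H:1, I:2.
Sum = 2 + 2 + 1 + 3 + 1 + 2 + 1 + 2 = 14.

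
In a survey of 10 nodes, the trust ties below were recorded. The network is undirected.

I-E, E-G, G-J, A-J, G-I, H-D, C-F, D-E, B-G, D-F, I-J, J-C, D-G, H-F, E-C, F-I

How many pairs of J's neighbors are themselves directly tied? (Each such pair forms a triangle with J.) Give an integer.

J's neighbors: A, C, G, and I.
Neighbor pairs that are themselves tied: J–G–I. Each forms one triangle with J, for 1 in total.

1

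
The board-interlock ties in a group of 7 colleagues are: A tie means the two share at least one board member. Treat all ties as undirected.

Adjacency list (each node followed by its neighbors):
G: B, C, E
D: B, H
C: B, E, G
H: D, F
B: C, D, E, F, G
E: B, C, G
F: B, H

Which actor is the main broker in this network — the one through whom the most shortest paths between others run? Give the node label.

Unnormalized betweenness of each node: B:19/2, C:0, D:2, E:0, F:2, G:0, H:1/2.
B has the largest value, 19/2, making it the main broker — the node through which the most shortest paths run.

B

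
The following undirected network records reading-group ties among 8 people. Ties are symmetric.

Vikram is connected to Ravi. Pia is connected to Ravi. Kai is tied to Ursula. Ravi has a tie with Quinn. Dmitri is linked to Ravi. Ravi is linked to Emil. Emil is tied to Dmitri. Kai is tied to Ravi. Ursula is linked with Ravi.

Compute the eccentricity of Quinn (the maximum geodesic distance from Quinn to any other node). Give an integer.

2

Distances from Quinn: Dmitri:2, Emil:2, Kai:2, Pia:2, Ravi:1, Ursula:2, Vikram:2.
The largest is 2 (to Emil, Vikram, Ursula, Pia, Kai, and Dmitri), so the eccentricity of Quinn is 2.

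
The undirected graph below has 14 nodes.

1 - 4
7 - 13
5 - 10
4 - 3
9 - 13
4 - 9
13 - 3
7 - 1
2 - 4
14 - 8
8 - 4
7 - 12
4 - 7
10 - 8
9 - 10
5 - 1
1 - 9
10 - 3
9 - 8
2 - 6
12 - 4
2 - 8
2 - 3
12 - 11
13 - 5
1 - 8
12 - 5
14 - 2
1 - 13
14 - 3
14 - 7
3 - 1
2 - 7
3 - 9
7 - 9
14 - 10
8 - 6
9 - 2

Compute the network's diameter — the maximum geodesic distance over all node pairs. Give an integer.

Eccentricity of each node (its greatest distance to any other): 1:3, 2:3, 3:3, 4:2, 5:3, 6:4, 7:2, 8:3, 9:3, 10:3, 11:4, 12:3, 13:3, 14:3.
The maximum eccentricity is 4, realized for instance by the pair 6–11 via 6 – 2 – 4 – 12 – 11. So the diameter is 4.

4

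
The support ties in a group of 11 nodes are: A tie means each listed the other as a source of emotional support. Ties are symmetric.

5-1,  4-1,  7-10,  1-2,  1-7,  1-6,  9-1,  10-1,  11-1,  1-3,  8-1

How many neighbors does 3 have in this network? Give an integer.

1

3 is directly tied to 1. That is 1 neighbor, so the degree of 3 is 1.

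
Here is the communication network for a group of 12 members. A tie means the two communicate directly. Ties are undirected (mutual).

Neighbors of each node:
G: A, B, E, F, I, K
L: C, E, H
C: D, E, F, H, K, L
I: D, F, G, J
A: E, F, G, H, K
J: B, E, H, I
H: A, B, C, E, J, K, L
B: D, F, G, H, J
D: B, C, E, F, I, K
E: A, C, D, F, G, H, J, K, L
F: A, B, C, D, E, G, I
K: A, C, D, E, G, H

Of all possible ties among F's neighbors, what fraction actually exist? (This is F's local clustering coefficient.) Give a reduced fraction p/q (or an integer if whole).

F's neighbors: A, B, C, D, E, G, and I (k = 7).
Possible neighbor pairs: C(7,2) = 21. Edges among them: A–E, A–G, B–D, B–G, C–D, C–E, D–E, D–I, E–G, G–I → e = 10.
Clustering(F) = 10/21.

10/21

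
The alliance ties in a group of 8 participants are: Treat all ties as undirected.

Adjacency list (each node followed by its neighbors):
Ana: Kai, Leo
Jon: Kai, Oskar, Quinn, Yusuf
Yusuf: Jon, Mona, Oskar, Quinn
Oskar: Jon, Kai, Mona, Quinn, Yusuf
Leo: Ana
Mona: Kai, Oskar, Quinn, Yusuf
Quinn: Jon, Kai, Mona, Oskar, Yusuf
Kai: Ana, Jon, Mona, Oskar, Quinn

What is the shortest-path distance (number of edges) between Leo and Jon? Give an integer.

One shortest route is Leo – Ana – Kai – Jon, which uses 3 edges, and at distance 2 from Leo we only reach {Kai}, which does not include Jon. So d(Leo,Jon) = 3.

3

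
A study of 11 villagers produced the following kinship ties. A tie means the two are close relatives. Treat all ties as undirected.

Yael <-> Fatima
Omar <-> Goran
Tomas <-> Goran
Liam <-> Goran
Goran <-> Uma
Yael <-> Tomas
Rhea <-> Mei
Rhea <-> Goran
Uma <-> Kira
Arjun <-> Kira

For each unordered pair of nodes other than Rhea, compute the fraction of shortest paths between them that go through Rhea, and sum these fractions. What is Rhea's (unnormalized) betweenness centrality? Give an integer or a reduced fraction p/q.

9

Pairs whose geodesics pass through Rhea — Tomas–Mei: 1; Yael–Mei: 1; Uma–Mei: 1; Omar–Mei: 1; Liam–Mei: 1; Arjun–Mei: 1; Mei–Goran: 1; Mei–Kira: 1; Mei–Fatima: 1.
All other pairs contribute 0.
Summing the contributions gives betweenness(Rhea) = 9.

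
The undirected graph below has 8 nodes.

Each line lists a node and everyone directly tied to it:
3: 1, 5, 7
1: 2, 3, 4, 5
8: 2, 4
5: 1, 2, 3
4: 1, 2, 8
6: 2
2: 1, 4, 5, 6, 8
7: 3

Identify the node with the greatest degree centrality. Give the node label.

2

Degrees — 1:4, 2:5, 3:3, 4:3, 5:3, 6:1, 7:1, 8:2.
The maximum is 5, attained only by 2.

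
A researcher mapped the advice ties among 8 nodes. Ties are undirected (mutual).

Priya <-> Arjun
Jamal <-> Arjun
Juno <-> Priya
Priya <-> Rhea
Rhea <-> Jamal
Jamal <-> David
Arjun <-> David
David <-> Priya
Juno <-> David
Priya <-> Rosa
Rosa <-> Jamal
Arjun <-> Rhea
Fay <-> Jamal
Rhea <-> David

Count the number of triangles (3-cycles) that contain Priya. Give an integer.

Priya's neighbors: Arjun, David, Juno, Rhea, and Rosa.
Neighbor pairs that are themselves tied: Priya–Arjun–David; Priya–Arjun–Rhea; Priya–David–Juno; Priya–David–Rhea. Each forms one triangle with Priya, for 4 in total.

4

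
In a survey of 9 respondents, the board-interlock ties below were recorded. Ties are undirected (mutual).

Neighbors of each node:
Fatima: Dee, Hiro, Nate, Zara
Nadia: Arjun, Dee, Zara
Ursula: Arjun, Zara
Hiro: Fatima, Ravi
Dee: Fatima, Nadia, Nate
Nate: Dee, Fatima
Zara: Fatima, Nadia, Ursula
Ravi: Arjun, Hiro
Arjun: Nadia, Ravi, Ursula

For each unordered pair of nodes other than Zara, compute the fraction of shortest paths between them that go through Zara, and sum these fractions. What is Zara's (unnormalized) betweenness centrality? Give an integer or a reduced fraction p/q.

Pairs whose geodesics pass through Zara — Ursula–Nadia: 1/2; Ursula–Dee: 2/3; Ursula–Nate: 1; Ursula–Fatima: 1; Ursula–Hiro: 1/2; Nadia–Fatima: 1/2; Nadia–Hiro: 1/3; Fatima–Arjun: 2/4.
All other pairs contribute 0.
Summing the contributions gives betweenness(Zara) = 5.

5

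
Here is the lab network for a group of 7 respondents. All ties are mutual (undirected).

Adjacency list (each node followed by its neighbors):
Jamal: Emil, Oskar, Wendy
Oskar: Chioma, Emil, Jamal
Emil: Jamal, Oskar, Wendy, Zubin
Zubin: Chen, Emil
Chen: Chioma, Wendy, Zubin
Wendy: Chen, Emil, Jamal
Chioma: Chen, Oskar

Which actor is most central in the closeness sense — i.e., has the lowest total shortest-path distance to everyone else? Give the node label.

Emil

Farness (sum of distances to all others) for each node — Chen:9, Chioma:10, Emil:8, Jamal:9, Oskar:9, Wendy:9, Zubin:10.
The smallest farness is 8, for Emil, so Emil has the highest closeness.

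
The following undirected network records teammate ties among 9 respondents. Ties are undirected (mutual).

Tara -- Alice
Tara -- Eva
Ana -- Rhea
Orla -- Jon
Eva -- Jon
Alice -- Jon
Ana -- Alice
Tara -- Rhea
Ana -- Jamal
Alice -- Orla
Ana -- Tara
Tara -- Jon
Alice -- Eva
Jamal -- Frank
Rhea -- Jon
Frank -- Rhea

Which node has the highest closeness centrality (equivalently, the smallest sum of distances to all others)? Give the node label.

Tara

Farness (sum of distances to all others) for each node — Alice:12, Ana:12, Eva:15, Frank:17, Jamal:17, Jon:12, Orla:16, Rhea:12, Tara:11.
The smallest farness is 11, for Tara, so Tara has the highest closeness.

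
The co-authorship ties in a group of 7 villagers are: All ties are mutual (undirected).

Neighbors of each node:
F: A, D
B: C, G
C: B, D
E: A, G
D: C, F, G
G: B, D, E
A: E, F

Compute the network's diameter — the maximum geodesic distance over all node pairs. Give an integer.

3

Eccentricity of each node (its greatest distance to any other): A:3, B:3, C:3, D:2, E:3, F:3, G:2.
The maximum eccentricity is 3, realized for instance by the pair F–B via F – D – C – B. So the diameter is 3.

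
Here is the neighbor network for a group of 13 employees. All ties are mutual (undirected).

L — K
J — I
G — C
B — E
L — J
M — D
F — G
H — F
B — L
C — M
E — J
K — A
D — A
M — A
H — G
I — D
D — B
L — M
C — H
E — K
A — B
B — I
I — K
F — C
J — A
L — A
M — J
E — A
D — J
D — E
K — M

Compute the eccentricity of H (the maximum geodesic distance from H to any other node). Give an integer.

Distances from H: A:3, B:4, C:1, D:3, E:4, F:1, G:1, I:4, J:3, K:3, L:3, M:2.
The largest is 4 (to E, I, and B), so the eccentricity of H is 4.

4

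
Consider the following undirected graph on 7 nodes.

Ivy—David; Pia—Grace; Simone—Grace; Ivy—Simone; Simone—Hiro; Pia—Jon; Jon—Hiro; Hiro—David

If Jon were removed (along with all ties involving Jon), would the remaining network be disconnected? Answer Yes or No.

No

Even without Jon, every remaining node can still reach every other (the residual graph is connected), so Jon is not a cut vertex.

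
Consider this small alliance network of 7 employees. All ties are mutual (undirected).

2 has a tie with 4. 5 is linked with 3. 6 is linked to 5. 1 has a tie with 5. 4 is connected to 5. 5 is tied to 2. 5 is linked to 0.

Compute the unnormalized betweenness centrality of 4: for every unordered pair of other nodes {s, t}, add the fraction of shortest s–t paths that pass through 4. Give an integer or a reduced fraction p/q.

0

No shortest path between any pair of other nodes passes through 4.
Summing the contributions gives betweenness(4) = 0.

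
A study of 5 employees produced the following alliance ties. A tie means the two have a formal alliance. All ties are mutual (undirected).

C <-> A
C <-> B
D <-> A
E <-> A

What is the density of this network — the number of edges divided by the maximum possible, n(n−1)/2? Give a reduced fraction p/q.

There are 4 edges and 5 nodes, so the maximum possible is C(5,2) = 10.
Density = 4/10 = 2/5.

2/5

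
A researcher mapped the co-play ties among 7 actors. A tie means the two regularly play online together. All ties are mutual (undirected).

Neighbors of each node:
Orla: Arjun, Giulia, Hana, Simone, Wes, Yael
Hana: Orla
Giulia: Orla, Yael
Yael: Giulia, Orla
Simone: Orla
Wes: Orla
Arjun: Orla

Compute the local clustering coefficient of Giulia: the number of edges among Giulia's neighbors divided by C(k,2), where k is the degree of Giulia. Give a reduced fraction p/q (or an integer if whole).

1

Giulia's neighbors: Orla and Yael (k = 2).
Possible neighbor pairs: C(2,2) = 1. Edges among them: Orla–Yael → e = 1.
Clustering(Giulia) = 1/1.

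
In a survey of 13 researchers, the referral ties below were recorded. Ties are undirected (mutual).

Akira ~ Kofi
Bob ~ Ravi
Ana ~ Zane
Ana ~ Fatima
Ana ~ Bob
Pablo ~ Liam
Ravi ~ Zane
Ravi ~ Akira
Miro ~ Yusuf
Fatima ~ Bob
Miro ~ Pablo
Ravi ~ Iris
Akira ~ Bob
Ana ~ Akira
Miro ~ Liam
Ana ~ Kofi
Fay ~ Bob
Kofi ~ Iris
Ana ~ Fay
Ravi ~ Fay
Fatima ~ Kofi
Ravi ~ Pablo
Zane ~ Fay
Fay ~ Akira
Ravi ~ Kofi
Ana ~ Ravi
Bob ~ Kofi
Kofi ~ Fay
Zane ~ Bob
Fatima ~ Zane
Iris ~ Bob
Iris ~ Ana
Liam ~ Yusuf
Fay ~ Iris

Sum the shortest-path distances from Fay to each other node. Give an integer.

Distances from Fay: Akira:1, Ana:1, Bob:1, Fatima:2, Iris:1, Kofi:1, Liam:3, Miro:3, Pablo:2, Ravi:1, Yusuf:4, Zane:1.
Sum = 1 + 1 + 1 + 2 + 1 + 1 + 3 + 3 + 2 + 1 + 4 + 1 = 21.

21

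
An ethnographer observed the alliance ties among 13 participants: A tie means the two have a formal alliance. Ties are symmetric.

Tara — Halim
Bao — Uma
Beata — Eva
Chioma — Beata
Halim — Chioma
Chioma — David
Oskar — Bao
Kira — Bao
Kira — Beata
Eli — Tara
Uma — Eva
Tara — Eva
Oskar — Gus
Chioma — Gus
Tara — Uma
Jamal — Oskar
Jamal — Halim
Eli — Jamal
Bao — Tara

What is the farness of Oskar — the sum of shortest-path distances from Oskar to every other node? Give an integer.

24

Distances from Oskar: Bao:1, Beata:3, Chioma:2, David:3, Eli:2, Eva:3, Gus:1, Halim:2, Jamal:1, Kira:2, Tara:2, Uma:2.
Sum = 1 + 3 + 2 + 3 + 2 + 3 + 1 + 2 + 1 + 2 + 2 + 2 = 24.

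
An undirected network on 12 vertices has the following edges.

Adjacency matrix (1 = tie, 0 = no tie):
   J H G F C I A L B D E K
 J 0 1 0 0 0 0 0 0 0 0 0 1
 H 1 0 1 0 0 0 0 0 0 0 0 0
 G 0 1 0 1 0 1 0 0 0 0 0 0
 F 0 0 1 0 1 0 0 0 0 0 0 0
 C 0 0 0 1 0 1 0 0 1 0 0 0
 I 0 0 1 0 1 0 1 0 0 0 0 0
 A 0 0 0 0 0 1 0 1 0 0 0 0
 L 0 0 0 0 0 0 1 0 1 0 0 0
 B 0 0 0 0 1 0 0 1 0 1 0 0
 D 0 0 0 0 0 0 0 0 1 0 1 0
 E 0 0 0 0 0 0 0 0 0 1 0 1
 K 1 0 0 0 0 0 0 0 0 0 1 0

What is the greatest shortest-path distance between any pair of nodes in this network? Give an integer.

5

Eccentricity of each node (its greatest distance to any other): A:5, B:4, C:4, D:4, E:4, F:4, G:4, H:4, I:4, J:5, K:5, L:5.
The maximum eccentricity is 5, realized for instance by the pair J–L via J – K – E – D – B – L. So the diameter is 5.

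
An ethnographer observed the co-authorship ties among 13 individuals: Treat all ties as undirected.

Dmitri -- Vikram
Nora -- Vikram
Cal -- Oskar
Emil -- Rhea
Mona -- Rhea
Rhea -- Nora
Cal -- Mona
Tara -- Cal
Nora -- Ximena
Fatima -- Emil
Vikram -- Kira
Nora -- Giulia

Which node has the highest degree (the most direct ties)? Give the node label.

Nora

Degrees — Cal:3, Dmitri:1, Emil:2, Fatima:1, Giulia:1, Kira:1, Mona:2, Nora:4, Oskar:1, Rhea:3, Tara:1, Vikram:3, Ximena:1.
The maximum is 4, attained only by Nora.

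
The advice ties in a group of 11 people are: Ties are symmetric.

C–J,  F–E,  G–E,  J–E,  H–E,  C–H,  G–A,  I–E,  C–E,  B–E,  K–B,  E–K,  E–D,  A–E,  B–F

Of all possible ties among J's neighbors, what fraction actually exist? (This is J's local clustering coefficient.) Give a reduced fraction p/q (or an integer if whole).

1

J's neighbors: C and E (k = 2).
Possible neighbor pairs: C(2,2) = 1. Edges among them: C–E → e = 1.
Clustering(J) = 1/1.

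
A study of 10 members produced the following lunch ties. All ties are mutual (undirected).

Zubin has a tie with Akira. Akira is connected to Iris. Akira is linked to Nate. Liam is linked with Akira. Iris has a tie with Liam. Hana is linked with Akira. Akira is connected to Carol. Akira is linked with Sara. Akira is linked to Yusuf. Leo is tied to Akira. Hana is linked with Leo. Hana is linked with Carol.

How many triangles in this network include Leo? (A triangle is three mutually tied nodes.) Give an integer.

Leo's neighbors: Akira and Hana.
Neighbor pairs that are themselves tied: Leo–Akira–Hana. Each forms one triangle with Leo, for 1 in total.

1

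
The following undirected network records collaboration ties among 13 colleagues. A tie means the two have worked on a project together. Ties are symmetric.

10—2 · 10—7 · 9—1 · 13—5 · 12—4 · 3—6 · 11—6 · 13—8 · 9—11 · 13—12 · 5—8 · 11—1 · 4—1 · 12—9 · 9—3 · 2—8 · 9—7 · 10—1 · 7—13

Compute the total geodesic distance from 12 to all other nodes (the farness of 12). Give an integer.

24

Distances from 12: 1:2, 2:3, 3:2, 4:1, 5:2, 6:3, 7:2, 8:2, 9:1, 10:3, 11:2, 13:1.
Sum = 2 + 3 + 2 + 1 + 2 + 3 + 2 + 2 + 1 + 3 + 2 + 1 = 24.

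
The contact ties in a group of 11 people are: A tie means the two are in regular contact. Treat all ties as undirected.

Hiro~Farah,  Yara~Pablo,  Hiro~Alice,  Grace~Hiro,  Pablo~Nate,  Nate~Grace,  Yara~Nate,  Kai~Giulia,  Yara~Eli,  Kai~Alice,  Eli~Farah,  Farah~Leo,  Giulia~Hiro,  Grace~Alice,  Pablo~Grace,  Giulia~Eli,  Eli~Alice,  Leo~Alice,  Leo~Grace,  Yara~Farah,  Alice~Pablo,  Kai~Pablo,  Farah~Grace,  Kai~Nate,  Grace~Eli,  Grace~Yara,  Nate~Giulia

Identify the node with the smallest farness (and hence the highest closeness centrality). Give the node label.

Grace

Farness (sum of distances to all others) for each node — Alice:14, Eli:15, Farah:16, Giulia:17, Grace:12, Hiro:16, Kai:17, Leo:18, Nate:15, Pablo:15, Yara:15.
The smallest farness is 12, for Grace, so Grace has the highest closeness.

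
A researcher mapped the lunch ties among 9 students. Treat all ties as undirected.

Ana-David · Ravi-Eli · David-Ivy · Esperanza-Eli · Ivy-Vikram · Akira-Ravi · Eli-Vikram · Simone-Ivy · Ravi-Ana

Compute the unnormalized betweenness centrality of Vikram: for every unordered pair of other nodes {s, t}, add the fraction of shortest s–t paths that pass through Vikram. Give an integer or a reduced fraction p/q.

7

Pairs whose geodesics pass through Vikram — Esperanza–Ivy: 1; Esperanza–Simone: 1; Esperanza–David: 1/2; Ivy–Ravi: 1/2; Ivy–Eli: 1; Ivy–Akira: 1/2; Ravi–Simone: 1/2; Eli–Simone: 1; Eli–David: 1/2; Simone–Akira: 1/2.
All other pairs contribute 0.
Summing the contributions gives betweenness(Vikram) = 7.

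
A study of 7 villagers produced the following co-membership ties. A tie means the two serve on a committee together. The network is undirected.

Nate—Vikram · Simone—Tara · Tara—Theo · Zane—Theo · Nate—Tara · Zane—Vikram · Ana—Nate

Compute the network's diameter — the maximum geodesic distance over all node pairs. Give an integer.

3

Eccentricity of each node (its greatest distance to any other): Ana:3, Nate:2, Simone:3, Tara:2, Theo:3, Vikram:3, Zane:3.
The maximum eccentricity is 3, realized for instance by the pair Vikram–Simone via Vikram – Nate – Tara – Simone. So the diameter is 3.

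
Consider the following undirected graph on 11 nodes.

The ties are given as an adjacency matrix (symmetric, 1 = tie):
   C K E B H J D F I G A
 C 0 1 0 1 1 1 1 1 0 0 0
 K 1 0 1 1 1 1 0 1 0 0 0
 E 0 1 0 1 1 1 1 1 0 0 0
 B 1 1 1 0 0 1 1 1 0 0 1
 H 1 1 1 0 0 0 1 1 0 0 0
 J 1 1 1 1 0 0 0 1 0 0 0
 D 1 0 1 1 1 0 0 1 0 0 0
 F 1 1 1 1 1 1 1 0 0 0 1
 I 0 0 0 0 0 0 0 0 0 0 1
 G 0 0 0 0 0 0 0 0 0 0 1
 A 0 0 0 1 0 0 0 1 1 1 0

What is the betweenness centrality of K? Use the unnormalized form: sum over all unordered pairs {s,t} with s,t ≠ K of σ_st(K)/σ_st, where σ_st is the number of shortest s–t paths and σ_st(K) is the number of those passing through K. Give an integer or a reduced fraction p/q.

37/60

Pairs whose geodesics pass through K — C–E: 1/6; B–H: 1/5; H–J: 1/4.
All other pairs contribute 0.
Summing the contributions gives betweenness(K) = 37/60.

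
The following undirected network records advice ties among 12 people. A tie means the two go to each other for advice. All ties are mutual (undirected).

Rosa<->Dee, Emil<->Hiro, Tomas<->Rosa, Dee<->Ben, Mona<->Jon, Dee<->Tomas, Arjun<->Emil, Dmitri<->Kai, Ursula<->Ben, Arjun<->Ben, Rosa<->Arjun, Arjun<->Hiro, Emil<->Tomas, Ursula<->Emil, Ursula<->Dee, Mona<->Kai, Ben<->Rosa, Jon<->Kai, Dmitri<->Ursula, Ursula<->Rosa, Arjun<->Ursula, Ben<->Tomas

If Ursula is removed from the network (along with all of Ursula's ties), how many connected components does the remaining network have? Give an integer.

2

Without Ursula, the remaining ties split the others into: {Arjun, Ben, Dee, Emil, Hiro, Rosa, Tomas}; {Dmitri, Jon, Kai, Mona}.
That's 2 separate components.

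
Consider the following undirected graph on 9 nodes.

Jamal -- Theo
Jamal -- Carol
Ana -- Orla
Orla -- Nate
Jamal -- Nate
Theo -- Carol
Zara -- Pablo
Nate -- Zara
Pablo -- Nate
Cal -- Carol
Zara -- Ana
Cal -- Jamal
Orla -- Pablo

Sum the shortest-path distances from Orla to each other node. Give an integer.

16

Distances from Orla: Ana:1, Cal:3, Carol:3, Jamal:2, Nate:1, Pablo:1, Theo:3, Zara:2.
Sum = 1 + 3 + 3 + 2 + 1 + 1 + 3 + 2 = 16.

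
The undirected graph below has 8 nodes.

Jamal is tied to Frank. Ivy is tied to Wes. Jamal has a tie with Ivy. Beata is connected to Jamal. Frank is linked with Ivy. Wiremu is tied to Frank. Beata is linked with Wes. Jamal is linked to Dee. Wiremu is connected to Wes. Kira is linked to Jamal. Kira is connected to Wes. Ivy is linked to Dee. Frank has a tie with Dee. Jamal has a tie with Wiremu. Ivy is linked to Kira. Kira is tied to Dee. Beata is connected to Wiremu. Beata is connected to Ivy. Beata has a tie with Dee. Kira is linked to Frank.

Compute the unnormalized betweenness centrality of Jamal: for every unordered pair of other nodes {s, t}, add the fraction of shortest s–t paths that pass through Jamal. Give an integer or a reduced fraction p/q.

17/12

Pairs whose geodesics pass through Jamal — Wiremu–Ivy: 1/4; Wiremu–Dee: 1/3; Wiremu–Kira: 1/3; Beata–Kira: 1/4; Beata–Frank: 1/4.
All other pairs contribute 0.
Summing the contributions gives betweenness(Jamal) = 17/12.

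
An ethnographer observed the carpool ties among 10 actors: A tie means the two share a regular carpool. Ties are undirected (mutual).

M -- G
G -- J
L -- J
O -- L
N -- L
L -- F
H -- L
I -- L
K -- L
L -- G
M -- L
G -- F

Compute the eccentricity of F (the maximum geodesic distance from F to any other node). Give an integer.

2

Distances from F: G:1, H:2, I:2, J:2, K:2, L:1, M:2, N:2, O:2.
The largest is 2 (to N, O, J, H, K, M, and I), so the eccentricity of F is 2.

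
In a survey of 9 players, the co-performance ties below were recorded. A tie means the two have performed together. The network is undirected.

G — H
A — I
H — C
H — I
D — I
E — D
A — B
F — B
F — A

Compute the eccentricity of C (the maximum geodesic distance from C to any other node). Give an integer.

4

Distances from C: A:3, B:4, D:3, E:4, F:4, G:2, H:1, I:2.
The largest is 4 (to E, F, and B), so the eccentricity of C is 4.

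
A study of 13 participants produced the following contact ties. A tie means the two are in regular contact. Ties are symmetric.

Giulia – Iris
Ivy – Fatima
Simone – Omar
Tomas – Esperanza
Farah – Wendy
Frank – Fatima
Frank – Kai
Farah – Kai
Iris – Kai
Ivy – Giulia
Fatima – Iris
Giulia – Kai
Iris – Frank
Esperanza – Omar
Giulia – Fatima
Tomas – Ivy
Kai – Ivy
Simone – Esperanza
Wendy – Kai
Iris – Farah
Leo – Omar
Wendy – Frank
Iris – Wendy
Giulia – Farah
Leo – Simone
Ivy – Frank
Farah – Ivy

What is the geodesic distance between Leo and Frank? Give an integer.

5

One shortest route is Leo – Simone – Esperanza – Tomas – Ivy – Frank, which uses 5 edges, and at distance 4 from Leo we only reach {Ivy}, which does not include Frank. So d(Leo,Frank) = 5.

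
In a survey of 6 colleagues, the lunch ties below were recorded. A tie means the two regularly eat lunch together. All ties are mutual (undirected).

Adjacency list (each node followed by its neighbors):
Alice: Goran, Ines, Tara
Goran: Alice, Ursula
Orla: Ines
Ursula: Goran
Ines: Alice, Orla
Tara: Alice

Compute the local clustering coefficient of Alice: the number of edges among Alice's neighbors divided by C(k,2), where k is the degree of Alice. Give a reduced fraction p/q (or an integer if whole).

Alice's neighbors: Goran, Ines, and Tara (k = 3).
Possible neighbor pairs: C(3,2) = 3. Edges among them: none → e = 0.
Clustering(Alice) = 0/3 = 0.

0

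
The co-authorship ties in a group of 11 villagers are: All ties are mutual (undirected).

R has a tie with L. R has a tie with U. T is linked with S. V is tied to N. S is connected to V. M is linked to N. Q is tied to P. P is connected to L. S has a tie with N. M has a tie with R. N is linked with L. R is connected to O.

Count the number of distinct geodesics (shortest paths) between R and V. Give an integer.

The shortest distance is 3. The length-3 paths are: R–L–N–V; R–M–N–V.
That gives 2 distinct shortest paths.

2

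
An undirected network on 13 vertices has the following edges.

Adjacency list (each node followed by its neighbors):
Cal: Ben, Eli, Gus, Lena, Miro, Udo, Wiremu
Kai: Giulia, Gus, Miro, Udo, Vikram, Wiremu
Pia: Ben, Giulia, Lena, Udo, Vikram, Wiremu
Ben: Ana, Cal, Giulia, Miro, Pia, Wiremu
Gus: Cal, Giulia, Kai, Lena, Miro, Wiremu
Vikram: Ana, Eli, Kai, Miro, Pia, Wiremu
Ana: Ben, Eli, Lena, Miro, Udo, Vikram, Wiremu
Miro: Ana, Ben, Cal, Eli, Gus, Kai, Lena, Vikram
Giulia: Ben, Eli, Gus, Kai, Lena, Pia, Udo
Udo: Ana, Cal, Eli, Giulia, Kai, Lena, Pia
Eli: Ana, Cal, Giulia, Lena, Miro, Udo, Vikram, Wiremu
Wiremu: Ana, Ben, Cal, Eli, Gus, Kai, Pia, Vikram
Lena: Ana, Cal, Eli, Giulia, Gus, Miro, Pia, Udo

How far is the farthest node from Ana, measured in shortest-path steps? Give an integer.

2

Distances from Ana: Ben:1, Cal:2, Eli:1, Giulia:2, Gus:2, Kai:2, Lena:1, Miro:1, Pia:2, Udo:1, Vikram:1, Wiremu:1.
The largest is 2 (to Pia, Giulia, Cal, Kai, and Gus), so the eccentricity of Ana is 2.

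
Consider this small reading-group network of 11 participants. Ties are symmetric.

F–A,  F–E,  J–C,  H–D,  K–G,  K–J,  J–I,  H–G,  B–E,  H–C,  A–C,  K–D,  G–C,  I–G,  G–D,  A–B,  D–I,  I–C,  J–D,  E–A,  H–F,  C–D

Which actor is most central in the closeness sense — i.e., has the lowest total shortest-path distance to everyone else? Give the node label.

Farness (sum of distances to all others) for each node — A:17, B:25, C:14, D:16, E:23, F:20, G:17, H:17, I:19, J:19, K:23.
The smallest farness is 14, for C, so C has the highest closeness.

C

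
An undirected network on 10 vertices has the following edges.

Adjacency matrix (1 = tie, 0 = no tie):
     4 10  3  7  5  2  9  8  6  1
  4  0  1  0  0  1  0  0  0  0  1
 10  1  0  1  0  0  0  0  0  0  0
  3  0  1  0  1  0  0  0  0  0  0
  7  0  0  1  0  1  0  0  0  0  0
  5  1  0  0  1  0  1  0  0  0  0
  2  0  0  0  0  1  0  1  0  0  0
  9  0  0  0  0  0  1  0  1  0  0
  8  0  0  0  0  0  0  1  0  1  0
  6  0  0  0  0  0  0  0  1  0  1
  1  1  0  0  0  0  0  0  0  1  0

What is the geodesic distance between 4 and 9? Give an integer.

One shortest route is 4 – 5 – 2 – 9, which uses 3 edges, and at distance 2 from 4 we only reach {2, 3, 6, 7}, which does not include 9. So d(4,9) = 3.

3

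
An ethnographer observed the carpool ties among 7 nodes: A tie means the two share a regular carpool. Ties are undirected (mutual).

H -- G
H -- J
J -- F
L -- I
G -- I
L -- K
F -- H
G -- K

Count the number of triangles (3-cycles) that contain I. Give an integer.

0

I's neighbors are G and L, but none of them are tied to each other, so no triangle contains I.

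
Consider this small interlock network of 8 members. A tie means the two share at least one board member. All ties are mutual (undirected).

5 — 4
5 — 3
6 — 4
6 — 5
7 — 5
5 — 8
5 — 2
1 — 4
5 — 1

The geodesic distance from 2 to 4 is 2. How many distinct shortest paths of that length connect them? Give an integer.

The shortest distance is 2, and the only length-2 path is 2–5–4. So there is exactly 1 shortest path.

1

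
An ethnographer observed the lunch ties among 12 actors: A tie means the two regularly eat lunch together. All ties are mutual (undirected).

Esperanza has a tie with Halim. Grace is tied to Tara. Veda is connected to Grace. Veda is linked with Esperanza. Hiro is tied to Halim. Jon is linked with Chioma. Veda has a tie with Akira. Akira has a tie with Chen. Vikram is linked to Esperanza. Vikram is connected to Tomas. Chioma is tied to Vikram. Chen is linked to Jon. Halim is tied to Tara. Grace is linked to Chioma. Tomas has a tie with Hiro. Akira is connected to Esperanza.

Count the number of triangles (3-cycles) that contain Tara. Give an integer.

0

Tara's neighbors are Grace and Halim, but none of them are tied to each other, so no triangle contains Tara.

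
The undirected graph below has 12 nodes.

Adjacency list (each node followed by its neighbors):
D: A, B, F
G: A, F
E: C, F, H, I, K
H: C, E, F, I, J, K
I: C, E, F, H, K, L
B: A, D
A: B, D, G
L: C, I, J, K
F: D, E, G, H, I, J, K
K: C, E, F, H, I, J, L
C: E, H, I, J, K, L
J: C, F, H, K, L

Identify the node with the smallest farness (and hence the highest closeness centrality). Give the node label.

F

Farness (sum of distances to all others) for each node — A:28, B:29, C:22, D:21, E:19, F:15, G:22, H:18, I:18, J:19, K:17, L:24.
The smallest farness is 15, for F, so F has the highest closeness.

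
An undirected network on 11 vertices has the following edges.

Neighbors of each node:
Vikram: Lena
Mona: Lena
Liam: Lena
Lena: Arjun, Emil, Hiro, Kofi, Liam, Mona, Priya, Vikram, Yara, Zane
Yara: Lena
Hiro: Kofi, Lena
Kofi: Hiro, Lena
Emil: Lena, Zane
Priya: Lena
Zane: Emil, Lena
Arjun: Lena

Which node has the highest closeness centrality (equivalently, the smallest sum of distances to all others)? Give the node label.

Farness (sum of distances to all others) for each node — Arjun:19, Emil:18, Hiro:18, Kofi:18, Lena:10, Liam:19, Mona:19, Priya:19, Vikram:19, Yara:19, Zane:18.
The smallest farness is 10, for Lena, so Lena has the highest closeness.

Lena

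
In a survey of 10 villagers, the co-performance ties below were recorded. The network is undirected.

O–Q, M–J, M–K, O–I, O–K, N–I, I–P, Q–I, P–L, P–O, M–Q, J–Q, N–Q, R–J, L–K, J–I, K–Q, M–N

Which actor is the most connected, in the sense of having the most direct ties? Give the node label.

Q

Degrees — I:5, J:4, K:4, L:2, M:4, N:3, O:4, P:3, Q:6, R:1.
The maximum is 6, attained only by Q.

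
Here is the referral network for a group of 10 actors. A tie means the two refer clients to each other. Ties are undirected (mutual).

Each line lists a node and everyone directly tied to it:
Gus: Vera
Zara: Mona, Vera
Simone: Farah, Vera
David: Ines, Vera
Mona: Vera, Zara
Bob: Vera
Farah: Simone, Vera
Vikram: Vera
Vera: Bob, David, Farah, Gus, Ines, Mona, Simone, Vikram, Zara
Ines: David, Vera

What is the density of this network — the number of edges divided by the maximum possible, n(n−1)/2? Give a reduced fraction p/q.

There are 12 edges and 10 nodes, so the maximum possible is C(10,2) = 45.
Density = 12/45 = 4/15.

4/15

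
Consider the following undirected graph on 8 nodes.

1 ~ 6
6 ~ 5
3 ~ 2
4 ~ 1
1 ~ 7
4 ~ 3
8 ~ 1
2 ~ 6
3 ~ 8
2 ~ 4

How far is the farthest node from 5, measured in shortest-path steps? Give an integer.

3

Distances from 5: 1:2, 2:2, 3:3, 4:3, 6:1, 7:3, 8:3.
The largest is 3 (to 3, 4, 7, and 8), so the eccentricity of 5 is 3.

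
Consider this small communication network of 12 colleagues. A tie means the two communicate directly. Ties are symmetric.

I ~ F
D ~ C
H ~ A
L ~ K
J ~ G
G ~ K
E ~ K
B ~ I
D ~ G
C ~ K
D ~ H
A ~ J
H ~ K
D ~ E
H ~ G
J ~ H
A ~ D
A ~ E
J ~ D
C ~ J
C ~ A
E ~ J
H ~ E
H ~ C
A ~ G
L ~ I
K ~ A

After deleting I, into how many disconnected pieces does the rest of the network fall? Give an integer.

3

Without I, the remaining ties split the others into: {A, C, D, E, G, H, J, K, L}; {F}; {B}.
That's 3 separate components.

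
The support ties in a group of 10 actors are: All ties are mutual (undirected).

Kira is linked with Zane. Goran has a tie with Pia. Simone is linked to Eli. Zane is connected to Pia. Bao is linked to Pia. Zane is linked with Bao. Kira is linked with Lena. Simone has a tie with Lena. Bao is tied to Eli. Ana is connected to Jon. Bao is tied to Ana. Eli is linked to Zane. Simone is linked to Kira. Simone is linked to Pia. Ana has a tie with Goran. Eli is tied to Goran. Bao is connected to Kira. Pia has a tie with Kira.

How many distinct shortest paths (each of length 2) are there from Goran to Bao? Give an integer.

3

The shortest distance is 2. The length-2 paths are: Goran–Eli–Bao; Goran–Pia–Bao; Goran–Ana–Bao.
That gives 3 distinct shortest paths.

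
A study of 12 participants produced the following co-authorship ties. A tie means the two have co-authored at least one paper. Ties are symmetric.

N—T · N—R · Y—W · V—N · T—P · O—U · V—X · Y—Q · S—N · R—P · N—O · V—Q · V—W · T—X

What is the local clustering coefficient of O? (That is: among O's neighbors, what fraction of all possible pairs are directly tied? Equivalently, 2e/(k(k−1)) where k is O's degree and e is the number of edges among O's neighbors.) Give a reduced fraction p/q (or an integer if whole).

0

O's neighbors: N and U (k = 2).
Possible neighbor pairs: C(2,2) = 1. Edges among them: none → e = 0.
Clustering(O) = 0/1.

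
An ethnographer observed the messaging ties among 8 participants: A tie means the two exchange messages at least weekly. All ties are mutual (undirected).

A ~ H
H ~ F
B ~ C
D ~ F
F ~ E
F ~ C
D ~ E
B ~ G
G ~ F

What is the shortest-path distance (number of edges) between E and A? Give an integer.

One shortest route is E – F – H – A, which uses 3 edges, and at distance 2 from E we only reach {C, G, H}, which does not include A. So d(E,A) = 3.

3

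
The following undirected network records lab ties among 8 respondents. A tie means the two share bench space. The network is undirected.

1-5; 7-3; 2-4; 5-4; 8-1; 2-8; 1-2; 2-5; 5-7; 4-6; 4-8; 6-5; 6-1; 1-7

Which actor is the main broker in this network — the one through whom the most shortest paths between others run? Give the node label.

Unnormalized betweenness of each node: 1:31/6, 2:7/12, 3:0, 4:7/6, 5:55/12, 6:1/4, 7:6, 8:1/4.
7 has the largest value, 6, making it the main broker — the node through which the most shortest paths run.

7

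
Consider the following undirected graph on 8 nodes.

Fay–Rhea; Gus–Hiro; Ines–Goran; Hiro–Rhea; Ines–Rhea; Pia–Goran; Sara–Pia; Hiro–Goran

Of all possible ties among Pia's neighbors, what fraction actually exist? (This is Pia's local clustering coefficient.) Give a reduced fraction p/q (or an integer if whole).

0

Pia's neighbors: Goran and Sara (k = 2).
Possible neighbor pairs: C(2,2) = 1. Edges among them: none → e = 0.
Clustering(Pia) = 0/1.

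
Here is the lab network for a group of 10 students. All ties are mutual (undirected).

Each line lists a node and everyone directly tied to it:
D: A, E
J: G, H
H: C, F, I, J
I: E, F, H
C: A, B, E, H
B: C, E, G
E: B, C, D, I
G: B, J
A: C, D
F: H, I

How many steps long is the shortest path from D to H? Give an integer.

3

One shortest route is D – A – C – H, which uses 3 edges, and at distance 2 from D we only reach {B, C, I}, which does not include H. So d(D,H) = 3.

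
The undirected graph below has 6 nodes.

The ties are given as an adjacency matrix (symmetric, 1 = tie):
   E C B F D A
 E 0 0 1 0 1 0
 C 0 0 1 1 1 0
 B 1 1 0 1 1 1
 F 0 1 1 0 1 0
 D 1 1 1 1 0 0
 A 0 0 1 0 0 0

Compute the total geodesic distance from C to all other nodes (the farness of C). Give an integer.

Distances from C: A:2, B:1, D:1, E:2, F:1.
Sum = 2 + 1 + 1 + 2 + 1 = 7.

7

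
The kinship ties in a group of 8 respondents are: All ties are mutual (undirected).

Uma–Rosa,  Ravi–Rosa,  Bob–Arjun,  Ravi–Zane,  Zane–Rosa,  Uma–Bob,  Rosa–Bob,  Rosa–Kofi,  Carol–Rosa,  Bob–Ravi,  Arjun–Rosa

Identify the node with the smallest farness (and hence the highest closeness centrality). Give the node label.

Rosa

Farness (sum of distances to all others) for each node — Arjun:12, Bob:10, Carol:13, Kofi:13, Ravi:11, Rosa:7, Uma:12, Zane:12.
The smallest farness is 7, for Rosa, so Rosa has the highest closeness.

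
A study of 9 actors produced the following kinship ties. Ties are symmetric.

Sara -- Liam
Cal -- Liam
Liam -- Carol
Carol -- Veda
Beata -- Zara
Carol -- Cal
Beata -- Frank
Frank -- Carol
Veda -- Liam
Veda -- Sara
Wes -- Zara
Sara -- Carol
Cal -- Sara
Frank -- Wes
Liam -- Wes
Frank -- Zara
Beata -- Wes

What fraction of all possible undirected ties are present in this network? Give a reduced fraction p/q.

17/36

There are 17 edges and 9 nodes, so the maximum possible is C(9,2) = 36.
Density = 17/36.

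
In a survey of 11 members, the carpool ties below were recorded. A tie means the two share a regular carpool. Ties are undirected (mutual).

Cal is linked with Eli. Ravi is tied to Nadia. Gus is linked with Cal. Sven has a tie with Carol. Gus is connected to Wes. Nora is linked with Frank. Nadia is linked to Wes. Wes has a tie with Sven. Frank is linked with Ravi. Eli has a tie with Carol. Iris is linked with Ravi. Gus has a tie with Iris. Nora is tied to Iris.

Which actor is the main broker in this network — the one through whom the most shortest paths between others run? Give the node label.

Gus

Unnormalized betweenness of each node: Cal:15/2, Carol:5/2, Eli:3, Frank:1, Gus:35/2, Iris:13, Nadia:6, Nora:2, Ravi:8, Sven:13/2, Wes:14.
Gus has the largest value, 35/2, making it the main broker — the node through which the most shortest paths run.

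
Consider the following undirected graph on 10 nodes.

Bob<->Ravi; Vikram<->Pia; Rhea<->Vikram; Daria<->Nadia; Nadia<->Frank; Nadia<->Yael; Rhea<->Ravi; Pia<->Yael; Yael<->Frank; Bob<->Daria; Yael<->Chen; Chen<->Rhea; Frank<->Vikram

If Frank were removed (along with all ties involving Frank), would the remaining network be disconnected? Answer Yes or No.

No

Even without Frank, every remaining node can still reach every other (the residual graph is connected), so Frank is not a cut vertex.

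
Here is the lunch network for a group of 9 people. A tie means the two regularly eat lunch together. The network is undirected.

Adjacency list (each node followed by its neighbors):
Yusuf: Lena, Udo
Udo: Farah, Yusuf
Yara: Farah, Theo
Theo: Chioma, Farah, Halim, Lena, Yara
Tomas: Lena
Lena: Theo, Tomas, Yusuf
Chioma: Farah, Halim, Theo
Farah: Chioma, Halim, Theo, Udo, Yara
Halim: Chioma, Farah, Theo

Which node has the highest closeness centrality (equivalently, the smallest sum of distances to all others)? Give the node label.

Farness (sum of distances to all others) for each node — Chioma:15, Farah:12, Halim:15, Lena:13, Theo:11, Tomas:20, Udo:15, Yara:16, Yusuf:17.
The smallest farness is 11, for Theo, so Theo has the highest closeness.

Theo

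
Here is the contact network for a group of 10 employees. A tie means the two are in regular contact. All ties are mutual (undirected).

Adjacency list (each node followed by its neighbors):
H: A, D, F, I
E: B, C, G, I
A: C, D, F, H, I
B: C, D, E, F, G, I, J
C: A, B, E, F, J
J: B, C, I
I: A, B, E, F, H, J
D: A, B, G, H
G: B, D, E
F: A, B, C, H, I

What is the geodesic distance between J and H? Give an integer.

2

One shortest route is J – I – H, which uses 2 edges, and J and H are not directly tied, so nothing shorter exists. So d(J,H) = 2.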